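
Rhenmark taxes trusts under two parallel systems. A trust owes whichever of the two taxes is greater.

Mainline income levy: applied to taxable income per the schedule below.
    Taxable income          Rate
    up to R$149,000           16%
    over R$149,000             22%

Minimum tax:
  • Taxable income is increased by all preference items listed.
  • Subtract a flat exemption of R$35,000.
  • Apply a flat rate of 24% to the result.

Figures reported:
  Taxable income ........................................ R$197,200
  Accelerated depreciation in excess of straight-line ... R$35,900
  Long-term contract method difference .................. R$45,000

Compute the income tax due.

R$58,344

Minimum tax:
  Adjusted income: R$197,200 + R$35,900 + R$45,000 = R$278,100
  Less exemption R$35,000 → base R$243,100
  R$243,100 × 24% = R$58,344

Mainline income levy:
  R$149,000 × 16% = R$23,840
  R$48,200 × 22% = R$10,604
  → R$34,444

R$58,344 > R$34,444, so the minimum tax is the binding amount.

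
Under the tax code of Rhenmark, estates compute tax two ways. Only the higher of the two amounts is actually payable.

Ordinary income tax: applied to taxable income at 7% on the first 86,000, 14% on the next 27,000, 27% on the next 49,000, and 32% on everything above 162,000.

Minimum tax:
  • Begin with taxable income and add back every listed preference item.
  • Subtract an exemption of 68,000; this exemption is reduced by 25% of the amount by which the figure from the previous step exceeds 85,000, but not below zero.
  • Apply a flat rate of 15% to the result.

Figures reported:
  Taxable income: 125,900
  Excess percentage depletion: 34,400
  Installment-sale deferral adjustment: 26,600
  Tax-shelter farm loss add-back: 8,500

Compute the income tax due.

23,250

Ordinary income tax:
  86,000 × 7% = 6,020
  27,000 × 14% = 3,780
  12,900 × 27% = 3,483
  → 13,283

Minimum tax:
  Adjusted income: 125,900 + 34,400 + 26,600 + 8,500 = 195,400
  Exemption: 68,000 − 25% × (195,400 − 85,000) = 68,000 − 27,600 = 40,400
  Base: 195,400 − 40,400 = 155,000
  155,000 × 15% = 23,250

23,250 > 13,283, so the minimum tax is the binding amount.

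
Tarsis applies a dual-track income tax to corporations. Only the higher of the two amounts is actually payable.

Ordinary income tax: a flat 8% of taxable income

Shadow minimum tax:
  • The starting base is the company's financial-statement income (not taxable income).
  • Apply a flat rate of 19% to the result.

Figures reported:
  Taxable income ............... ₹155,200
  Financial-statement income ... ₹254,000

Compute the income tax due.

₹48,260

Shadow minimum tax:
  Base (financial-statement income): ₹254,000
  ₹254,000 × 19% = ₹48,260

Ordinary income tax:
  ₹155,200 × 8% = ₹12,416

₹48,260 > ₹12,416, so the shadow minimum tax is the binding amount.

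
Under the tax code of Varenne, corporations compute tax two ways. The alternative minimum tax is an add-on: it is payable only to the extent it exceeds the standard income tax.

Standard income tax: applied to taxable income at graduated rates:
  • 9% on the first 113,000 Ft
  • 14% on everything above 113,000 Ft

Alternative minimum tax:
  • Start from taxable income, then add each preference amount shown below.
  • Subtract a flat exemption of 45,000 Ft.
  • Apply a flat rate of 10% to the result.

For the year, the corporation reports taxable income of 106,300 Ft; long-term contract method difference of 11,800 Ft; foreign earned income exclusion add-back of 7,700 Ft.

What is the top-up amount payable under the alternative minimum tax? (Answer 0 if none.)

0 Ft

Standard income tax:
  106,300 Ft × 9% = 9,567 Ft

Alternative minimum tax:
  Adjusted income: 106,300 Ft + 11,800 Ft + 7,700 Ft = 125,800 Ft
  Less exemption 45,000 Ft → base 80,800 Ft
  80,800 Ft × 10% = 8,080 Ft

8,080 Ft ≤ 9,567 Ft, so no add-on is due.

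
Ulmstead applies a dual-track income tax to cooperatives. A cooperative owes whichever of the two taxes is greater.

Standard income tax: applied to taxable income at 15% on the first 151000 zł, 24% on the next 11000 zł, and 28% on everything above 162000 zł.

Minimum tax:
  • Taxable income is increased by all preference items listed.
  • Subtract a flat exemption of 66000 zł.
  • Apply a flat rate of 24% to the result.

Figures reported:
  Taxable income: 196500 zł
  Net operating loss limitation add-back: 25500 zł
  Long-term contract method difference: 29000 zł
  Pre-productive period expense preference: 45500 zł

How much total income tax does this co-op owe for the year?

55320 zł

Minimum tax:
  Adjusted income: 196500 zł + 25500 zł + 29000 zł + 45500 zł = 296500 zł
  Less exemption 66000 zł → base 230500 zł
  230500 zł × 24% = 55320 zł

Standard income tax:
  151000 zł × 15% = 22650 zł
  11000 zł × 24% = 2640 zł
  34500 zł × 28% = 9660 zł
  → 34950 zł

55320 zł > 34950 zł, so the minimum tax is the binding amount.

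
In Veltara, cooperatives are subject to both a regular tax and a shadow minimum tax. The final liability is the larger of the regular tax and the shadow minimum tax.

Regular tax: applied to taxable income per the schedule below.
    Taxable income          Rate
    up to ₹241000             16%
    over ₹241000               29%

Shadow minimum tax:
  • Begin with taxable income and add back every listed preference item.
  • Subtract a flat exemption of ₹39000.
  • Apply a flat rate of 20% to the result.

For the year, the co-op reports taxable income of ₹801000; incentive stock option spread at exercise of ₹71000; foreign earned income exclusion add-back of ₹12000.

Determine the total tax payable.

Regular tax:
  ₹241000 × 16% = ₹38560
  ₹560000 × 29% = ₹162400
  → ₹200960

Shadow minimum tax:
  Adjusted income: ₹801000 + ₹71000 + ₹12000 = ₹884000
  Less exemption ₹39000 → base ₹845000
  ₹845000 × 20% = ₹169000

₹200960 > ₹169000, so the regular tax governs.

₹200960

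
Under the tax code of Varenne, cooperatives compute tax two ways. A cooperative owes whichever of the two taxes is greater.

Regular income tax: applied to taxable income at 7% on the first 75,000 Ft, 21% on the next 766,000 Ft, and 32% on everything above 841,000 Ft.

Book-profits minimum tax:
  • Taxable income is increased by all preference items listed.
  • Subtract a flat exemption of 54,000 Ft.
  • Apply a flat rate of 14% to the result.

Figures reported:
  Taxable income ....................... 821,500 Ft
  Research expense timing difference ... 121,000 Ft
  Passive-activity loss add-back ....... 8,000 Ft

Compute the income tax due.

Regular income tax:
  75,000 Ft × 7% = 5,250 Ft
  746,500 Ft × 21% = 156,765 Ft
  → 162,015 Ft

Book-profits minimum tax:
  Adjusted income: 821,500 Ft + 121,000 Ft + 8,000 Ft = 950,500 Ft
  Less exemption 54,000 Ft → base 896,500 Ft
  896,500 Ft × 14% = 125,510 Ft

162,015 Ft > 125,510 Ft, so the regular income tax governs.

162,015 Ft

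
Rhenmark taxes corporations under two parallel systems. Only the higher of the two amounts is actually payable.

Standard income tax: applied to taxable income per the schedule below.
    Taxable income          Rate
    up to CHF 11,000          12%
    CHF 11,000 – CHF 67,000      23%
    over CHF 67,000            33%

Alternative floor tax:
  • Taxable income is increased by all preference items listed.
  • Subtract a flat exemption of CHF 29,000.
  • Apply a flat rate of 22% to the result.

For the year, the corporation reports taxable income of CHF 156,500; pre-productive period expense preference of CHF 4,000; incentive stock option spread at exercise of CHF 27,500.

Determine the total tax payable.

CHF 43,735

Standard income tax:
  CHF 11,000 × 12% = CHF 1,320
  CHF 56,000 × 23% = CHF 12,880
  CHF 89,500 × 33% = CHF 29,535
  → CHF 43,735

Alternative floor tax:
  Adjusted income: CHF 156,500 + CHF 4,000 + CHF 27,500 = CHF 188,000
  Less exemption CHF 29,000 → base CHF 159,000
  CHF 159,000 × 22% = CHF 34,980

CHF 43,735 > CHF 34,980, so the standard income tax governs.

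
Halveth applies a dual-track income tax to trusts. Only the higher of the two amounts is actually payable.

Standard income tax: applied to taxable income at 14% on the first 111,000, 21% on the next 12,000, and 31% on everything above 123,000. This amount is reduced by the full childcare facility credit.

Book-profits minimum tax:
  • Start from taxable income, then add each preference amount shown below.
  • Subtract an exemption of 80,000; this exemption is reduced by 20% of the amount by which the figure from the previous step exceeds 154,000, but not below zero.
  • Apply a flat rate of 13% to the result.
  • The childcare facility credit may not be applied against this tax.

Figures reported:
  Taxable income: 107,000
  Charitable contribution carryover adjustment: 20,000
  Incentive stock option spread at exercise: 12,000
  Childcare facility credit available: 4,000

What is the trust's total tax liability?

10,980

Book-profits minimum tax:
  Adjusted income: 107,000 + 20,000 + 12,000 = 139,000
  Exemption: 139,000 ≤ 154,000, so full 80,000 applies
  Base: 139,000 − 80,000 = 59,000
  59,000 × 13% = 7,670

Standard income tax:
  107,000 × 14% = 14,980
  Less childcare facility credit 4,000 → 10,980

10,980 > 7,670, so the standard income tax governs.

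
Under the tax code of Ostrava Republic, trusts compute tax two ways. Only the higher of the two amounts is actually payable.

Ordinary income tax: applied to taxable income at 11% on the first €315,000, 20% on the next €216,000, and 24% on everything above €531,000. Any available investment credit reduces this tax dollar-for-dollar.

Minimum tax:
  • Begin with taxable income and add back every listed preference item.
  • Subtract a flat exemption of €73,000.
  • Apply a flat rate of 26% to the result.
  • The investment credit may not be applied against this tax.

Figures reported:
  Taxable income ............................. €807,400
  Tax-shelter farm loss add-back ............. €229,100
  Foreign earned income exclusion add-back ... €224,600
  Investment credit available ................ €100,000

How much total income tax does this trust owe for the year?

€308,906

Minimum tax:
  Adjusted income: €807,400 + €229,100 + €224,600 = €1,261,100
  Less exemption €73,000 → base €1,188,100
  €1,188,100 × 26% = €308,906

Ordinary income tax:
  €315,000 × 11% = €34,650
  €216,000 × 20% = €43,200
  €276,400 × 24% = €66,336
  → €144,186
  Less investment credit €100,000 → €44,186

€308,906 > €44,186, so the minimum tax is the binding amount.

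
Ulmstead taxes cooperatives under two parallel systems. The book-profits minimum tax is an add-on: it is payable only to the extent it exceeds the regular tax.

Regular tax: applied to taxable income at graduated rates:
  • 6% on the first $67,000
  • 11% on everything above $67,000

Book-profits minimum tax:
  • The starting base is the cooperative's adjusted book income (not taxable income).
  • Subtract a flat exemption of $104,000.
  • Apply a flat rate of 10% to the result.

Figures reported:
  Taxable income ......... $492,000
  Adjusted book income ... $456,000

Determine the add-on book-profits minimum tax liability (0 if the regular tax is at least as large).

$0

Book-profits minimum tax:
  Base (adjusted book income): $456,000
  Less exemption $104,000 → base $352,000
  $352,000 × 10% = $35,200

Regular tax:
  $67,000 × 6% = $4,020
  $425,000 × 11% = $46,750
  → $50,770

$35,200 ≤ $50,770, so no add-on is due.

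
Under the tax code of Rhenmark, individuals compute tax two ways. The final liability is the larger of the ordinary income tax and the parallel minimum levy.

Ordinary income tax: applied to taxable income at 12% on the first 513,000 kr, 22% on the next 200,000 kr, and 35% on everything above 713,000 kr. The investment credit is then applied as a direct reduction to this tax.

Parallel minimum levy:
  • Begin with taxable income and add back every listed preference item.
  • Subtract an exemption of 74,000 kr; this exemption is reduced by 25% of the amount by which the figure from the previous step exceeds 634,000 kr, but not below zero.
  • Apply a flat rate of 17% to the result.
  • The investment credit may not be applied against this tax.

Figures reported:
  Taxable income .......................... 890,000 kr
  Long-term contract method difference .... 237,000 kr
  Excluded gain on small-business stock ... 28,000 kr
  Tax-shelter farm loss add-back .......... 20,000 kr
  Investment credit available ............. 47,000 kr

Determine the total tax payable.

199,750 kr

Ordinary income tax:
  513,000 kr × 12% = 61,560 kr
  200,000 kr × 22% = 44,000 kr
  177,000 kr × 35% = 61,950 kr
  → 167,510 kr
  Less investment credit 47,000 kr → 120,510 kr

Parallel minimum levy:
  Adjusted income: 890,000 kr + 237,000 kr + 28,000 kr + 20,000 kr = 1,175,000 kr
  Exemption: 25% × (1,175,000 kr − 634,000 kr) = 135,250 kr ≥ 74,000 kr, so the exemption is fully phased out
  Base: 1,175,000 kr − 0 kr = 1,175,000 kr
  1,175,000 kr × 17% = 199,750 kr

199,750 kr > 120,510 kr, so the parallel minimum levy is the binding amount.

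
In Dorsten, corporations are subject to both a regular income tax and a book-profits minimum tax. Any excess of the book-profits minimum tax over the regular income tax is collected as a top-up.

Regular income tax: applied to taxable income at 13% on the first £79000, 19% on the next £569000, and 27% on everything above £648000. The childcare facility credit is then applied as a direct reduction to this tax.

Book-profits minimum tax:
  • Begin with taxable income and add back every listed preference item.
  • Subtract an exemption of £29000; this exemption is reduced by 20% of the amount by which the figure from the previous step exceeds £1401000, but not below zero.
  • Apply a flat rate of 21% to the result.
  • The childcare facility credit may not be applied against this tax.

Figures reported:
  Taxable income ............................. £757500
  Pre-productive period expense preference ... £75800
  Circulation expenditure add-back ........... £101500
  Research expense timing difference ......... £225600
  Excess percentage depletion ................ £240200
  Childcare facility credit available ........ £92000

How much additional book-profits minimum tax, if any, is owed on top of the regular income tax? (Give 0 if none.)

Regular income tax:
  £79000 × 13% = £10270
  £569000 × 19% = £108110
  £109500 × 27% = £29565
  → £147945
  Less childcare facility credit £92000 → £55945

Book-profits minimum tax:
  Adjusted income: £757500 + £75800 + £101500 + £225600 + £240200 = £1400600
  Exemption: £1400600 ≤ £1401000, so full £29000 applies
  Base: £1400600 − £29000 = £1371600
  £1371600 × 21% = £288036

Excess of book-profits minimum tax over regular income tax: £288036 − £55945 = £232091.

£232091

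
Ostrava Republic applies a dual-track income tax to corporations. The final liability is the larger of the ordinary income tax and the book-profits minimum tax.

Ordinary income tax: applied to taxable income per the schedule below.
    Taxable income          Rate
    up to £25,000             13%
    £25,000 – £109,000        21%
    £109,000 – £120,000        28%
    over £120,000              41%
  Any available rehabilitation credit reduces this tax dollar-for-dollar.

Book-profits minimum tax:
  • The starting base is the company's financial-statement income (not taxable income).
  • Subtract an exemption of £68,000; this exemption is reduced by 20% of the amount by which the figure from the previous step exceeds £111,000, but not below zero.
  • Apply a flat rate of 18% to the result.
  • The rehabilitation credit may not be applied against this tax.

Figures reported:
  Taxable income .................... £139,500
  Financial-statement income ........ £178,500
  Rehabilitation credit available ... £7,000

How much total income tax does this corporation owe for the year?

£24,965

Book-profits minimum tax:
  Base (financial-statement income): £178,500
  Exemption: £68,000 − 20% × (£178,500 − £111,000) = £68,000 − £13,500 = £54,500
  Base: £178,500 − £54,500 = £124,000
  £124,000 × 18% = £22,320

Ordinary income tax:
  £25,000 × 13% = £3,250
  £84,000 × 21% = £17,640
  £11,000 × 28% = £3,080
  £19,500 × 41% = £7,995
  → £31,965
  Less rehabilitation credit £7,000 → £24,965

£24,965 > £22,320, so the ordinary income tax governs.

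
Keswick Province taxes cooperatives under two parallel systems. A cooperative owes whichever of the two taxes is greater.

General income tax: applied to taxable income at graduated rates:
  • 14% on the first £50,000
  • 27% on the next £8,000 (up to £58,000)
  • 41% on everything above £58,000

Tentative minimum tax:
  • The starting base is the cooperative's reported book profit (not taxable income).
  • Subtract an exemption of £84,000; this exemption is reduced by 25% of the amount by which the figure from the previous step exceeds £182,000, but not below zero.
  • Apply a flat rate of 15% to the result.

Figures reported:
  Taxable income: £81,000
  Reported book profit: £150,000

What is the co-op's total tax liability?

General income tax:
  £50,000 × 14% = £7,000
  £8,000 × 27% = £2,160
  £23,000 × 41% = £9,430
  → £18,590

Tentative minimum tax:
  Base (reported book profit): £150,000
  Exemption: £150,000 ≤ £182,000, so full £84,000 applies
  Base: £150,000 − £84,000 = £66,000
  £66,000 × 15% = £9,900

£18,590 > £9,900, so the general income tax governs.

£18,590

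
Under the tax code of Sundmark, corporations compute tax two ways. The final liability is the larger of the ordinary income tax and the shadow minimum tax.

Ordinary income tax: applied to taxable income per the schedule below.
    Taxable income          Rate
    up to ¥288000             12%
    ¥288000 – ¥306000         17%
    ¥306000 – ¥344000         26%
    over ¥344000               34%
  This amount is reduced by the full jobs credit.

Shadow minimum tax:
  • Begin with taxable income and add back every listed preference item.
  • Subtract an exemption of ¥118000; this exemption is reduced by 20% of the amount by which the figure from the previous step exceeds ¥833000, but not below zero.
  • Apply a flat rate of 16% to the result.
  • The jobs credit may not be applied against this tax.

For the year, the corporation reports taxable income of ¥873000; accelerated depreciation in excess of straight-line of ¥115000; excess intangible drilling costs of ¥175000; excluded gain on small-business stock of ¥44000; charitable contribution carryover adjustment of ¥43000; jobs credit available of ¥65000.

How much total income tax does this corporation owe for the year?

Ordinary income tax:
  ¥288000 × 12% = ¥34560
  ¥18000 × 17% = ¥3060
  ¥38000 × 26% = ¥9880
  ¥529000 × 34% = ¥179860
  → ¥227360
  Less jobs credit ¥65000 → ¥162360

Shadow minimum tax:
  Adjusted income: ¥873000 + ¥115000 + ¥175000 + ¥44000 + ¥43000 = ¥1250000
  Exemption: ¥118000 − 20% × (¥1250000 − ¥833000) = ¥118000 − ¥83400 = ¥34600
  Base: ¥1250000 − ¥34600 = ¥1215400
  ¥1215400 × 16% = ¥194464

¥194464 > ¥162360, so the shadow minimum tax is the binding amount.

¥194464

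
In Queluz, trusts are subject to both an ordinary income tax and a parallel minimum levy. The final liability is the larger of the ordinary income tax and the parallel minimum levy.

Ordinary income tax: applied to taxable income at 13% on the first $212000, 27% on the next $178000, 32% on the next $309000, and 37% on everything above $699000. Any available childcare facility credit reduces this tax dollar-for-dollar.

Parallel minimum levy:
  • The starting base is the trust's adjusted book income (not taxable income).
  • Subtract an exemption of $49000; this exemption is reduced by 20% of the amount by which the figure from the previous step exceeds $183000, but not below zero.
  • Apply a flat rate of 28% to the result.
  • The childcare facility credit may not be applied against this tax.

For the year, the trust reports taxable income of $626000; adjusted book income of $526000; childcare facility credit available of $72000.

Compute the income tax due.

Ordinary income tax:
  $212000 × 13% = $27560
  $178000 × 27% = $48060
  $236000 × 32% = $75520
  → $151140
  Less childcare facility credit $72000 → $79140

Parallel minimum levy:
  Base (adjusted book income): $526000
  Exemption: 20% × ($526000 − $183000) = $68600 ≥ $49000, so the exemption is fully phased out
  Base: $526000 − $0 = $526000
  $526000 × 28% = $147280

$147280 > $79140, so the parallel minimum levy is the binding amount.

$147280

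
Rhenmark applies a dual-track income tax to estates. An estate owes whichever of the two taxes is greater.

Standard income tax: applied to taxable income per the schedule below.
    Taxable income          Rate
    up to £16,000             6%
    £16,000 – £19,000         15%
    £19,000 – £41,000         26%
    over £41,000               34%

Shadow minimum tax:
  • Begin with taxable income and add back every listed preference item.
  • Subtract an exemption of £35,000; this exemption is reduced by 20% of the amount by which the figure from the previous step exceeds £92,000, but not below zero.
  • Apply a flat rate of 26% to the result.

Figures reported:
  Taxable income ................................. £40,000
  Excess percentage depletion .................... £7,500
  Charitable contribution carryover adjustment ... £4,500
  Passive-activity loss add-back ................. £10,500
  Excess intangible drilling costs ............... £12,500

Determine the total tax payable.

Standard income tax:
  £16,000 × 6% = £960
  £3,000 × 15% = £450
  £21,000 × 26% = £5,460
  → £6,870

Shadow minimum tax:
  Adjusted income: £40,000 + £7,500 + £4,500 + £10,500 + £12,500 = £75,000
  Exemption: £75,000 ≤ £92,000, so full £35,000 applies
  Base: £75,000 − £35,000 = £40,000
  £40,000 × 26% = £10,400

£10,400 > £6,870, so the shadow minimum tax is the binding amount.

£10,400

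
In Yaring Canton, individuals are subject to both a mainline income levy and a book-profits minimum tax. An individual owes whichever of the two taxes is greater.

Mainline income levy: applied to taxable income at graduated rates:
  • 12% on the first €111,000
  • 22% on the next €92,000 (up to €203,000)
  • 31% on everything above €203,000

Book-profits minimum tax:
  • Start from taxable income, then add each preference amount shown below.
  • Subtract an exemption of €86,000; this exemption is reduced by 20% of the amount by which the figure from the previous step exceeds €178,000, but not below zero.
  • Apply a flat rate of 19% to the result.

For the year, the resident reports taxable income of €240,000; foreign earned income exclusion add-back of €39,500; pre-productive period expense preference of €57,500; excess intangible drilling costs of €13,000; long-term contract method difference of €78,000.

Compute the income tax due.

Mainline income levy:
  €111,000 × 12% = €13,320
  €92,000 × 22% = €20,240
  €37,000 × 31% = €11,470
  → €45,030

Book-profits minimum tax:
  Adjusted income: €240,000 + €39,500 + €57,500 + €13,000 + €78,000 = €428,000
  Exemption: €86,000 − 20% × (€428,000 − €178,000) = €86,000 − €50,000 = €36,000
  Base: €428,000 − €36,000 = €392,000
  €392,000 × 19% = €74,480

€74,480 > €45,030, so the book-profits minimum tax is the binding amount.

€74,480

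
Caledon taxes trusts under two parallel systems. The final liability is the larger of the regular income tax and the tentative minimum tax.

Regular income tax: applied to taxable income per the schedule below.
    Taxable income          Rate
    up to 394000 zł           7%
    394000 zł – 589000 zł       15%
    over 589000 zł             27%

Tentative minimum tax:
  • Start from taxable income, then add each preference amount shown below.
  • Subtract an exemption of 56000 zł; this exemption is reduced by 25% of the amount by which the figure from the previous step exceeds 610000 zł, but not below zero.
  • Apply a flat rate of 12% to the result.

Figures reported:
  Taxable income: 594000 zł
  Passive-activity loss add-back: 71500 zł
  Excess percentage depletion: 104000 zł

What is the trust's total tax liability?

90405 zł

Tentative minimum tax:
  Adjusted income: 594000 zł + 71500 zł + 104000 zł = 769500 zł
  Exemption: 56000 zł − 25% × (769500 zł − 610000 zł) = 56000 zł − 39875 zł = 16125 zł
  Base: 769500 zł − 16125 zł = 753375 zł
  753375 zł × 12% = 90405 zł

Regular income tax:
  394000 zł × 7% = 27580 zł
  195000 zł × 15% = 29250 zł
  5000 zł × 27% = 1350 zł
  → 58180 zł

90405 zł > 58180 zł, so the tentative minimum tax is the binding amount.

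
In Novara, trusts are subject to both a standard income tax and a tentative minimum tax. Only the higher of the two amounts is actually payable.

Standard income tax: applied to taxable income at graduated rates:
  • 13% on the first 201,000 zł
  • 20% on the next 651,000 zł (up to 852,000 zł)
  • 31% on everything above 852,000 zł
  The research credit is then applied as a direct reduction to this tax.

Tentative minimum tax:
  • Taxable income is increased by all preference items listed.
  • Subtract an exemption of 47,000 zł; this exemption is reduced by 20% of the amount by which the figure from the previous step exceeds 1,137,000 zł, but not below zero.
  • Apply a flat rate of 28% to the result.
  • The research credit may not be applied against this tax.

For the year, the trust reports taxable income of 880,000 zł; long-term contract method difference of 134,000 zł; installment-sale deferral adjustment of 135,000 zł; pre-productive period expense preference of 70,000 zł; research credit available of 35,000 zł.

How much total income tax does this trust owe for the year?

332,752 zł

Standard income tax:
  201,000 zł × 13% = 26,130 zł
  651,000 zł × 20% = 130,200 zł
  28,000 zł × 31% = 8,680 zł
  → 165,010 zł
  Less research credit 35,000 zł → 130,010 zł

Tentative minimum tax:
  Adjusted income: 880,000 zł + 134,000 zł + 135,000 zł + 70,000 zł = 1,219,000 zł
  Exemption: 47,000 zł − 20% × (1,219,000 zł − 1,137,000 zł) = 47,000 zł − 16,400 zł = 30,600 zł
  Base: 1,219,000 zł − 30,600 zł = 1,188,400 zł
  1,188,400 zł × 28% = 332,752 zł

332,752 zł > 130,010 zł, so the tentative minimum tax is the binding amount.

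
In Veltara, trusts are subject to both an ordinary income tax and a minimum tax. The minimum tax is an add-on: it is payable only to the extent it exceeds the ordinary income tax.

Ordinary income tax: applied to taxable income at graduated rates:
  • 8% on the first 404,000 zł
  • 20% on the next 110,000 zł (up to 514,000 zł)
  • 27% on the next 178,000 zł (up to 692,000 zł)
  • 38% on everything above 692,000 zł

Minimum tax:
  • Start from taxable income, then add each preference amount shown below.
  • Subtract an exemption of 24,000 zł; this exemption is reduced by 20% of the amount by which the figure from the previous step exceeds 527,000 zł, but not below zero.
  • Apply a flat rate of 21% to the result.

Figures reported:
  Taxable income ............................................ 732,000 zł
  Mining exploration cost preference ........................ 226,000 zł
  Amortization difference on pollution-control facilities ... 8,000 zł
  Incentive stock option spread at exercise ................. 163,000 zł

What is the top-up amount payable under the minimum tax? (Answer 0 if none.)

119,510 zł

Minimum tax:
  Adjusted income: 732,000 zł + 226,000 zł + 8,000 zł + 163,000 zł = 1,129,000 zł
  Exemption: 20% × (1,129,000 zł − 527,000 zł) = 120,400 zł ≥ 24,000 zł, so the exemption is fully phased out
  Base: 1,129,000 zł − 0 zł = 1,129,000 zł
  1,129,000 zł × 21% = 237,090 zł

Ordinary income tax:
  404,000 zł × 8% = 32,320 zł
  110,000 zł × 20% = 22,000 zł
  178,000 zł × 27% = 48,060 zł
  40,000 zł × 38% = 15,200 zł
  → 117,580 zł

Excess of minimum tax over ordinary income tax: 237,090 zł − 117,580 zł = 119,510 zł.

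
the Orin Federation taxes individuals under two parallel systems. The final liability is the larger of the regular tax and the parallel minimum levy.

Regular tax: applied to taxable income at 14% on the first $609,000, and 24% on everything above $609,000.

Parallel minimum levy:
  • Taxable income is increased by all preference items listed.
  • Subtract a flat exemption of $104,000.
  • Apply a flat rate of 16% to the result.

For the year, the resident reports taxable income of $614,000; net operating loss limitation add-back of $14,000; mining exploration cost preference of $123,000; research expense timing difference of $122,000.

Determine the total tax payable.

Parallel minimum levy:
  Adjusted income: $614,000 + $14,000 + $123,000 + $122,000 = $873,000
  Less exemption $104,000 → base $769,000
  $769,000 × 16% = $123,040

Regular tax:
  $609,000 × 14% = $85,260
  $5,000 × 24% = $1,200
  → $86,460

$123,040 > $86,460, so the parallel minimum levy is the binding amount.

$123,040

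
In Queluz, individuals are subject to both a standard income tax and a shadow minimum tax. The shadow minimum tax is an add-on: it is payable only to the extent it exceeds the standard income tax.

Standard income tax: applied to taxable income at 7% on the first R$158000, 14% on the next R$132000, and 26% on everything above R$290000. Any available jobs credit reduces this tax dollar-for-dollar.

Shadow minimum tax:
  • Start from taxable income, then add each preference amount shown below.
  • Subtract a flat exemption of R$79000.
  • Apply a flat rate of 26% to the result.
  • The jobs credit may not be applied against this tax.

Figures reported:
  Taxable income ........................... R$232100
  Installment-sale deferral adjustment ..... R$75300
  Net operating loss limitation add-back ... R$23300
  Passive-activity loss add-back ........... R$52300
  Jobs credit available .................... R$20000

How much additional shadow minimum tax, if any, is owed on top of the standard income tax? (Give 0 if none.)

Standard income tax:
  R$158000 × 7% = R$11060
  R$74100 × 14% = R$10374
  → R$21434
  Less jobs credit R$20000 → R$1434

Shadow minimum tax:
  Adjusted income: R$232100 + R$75300 + R$23300 + R$52300 = R$383000
  Less exemption R$79000 → base R$304000
  R$304000 × 26% = R$79040

Excess of shadow minimum tax over standard income tax: R$79040 − R$1434 = R$77606.

R$77606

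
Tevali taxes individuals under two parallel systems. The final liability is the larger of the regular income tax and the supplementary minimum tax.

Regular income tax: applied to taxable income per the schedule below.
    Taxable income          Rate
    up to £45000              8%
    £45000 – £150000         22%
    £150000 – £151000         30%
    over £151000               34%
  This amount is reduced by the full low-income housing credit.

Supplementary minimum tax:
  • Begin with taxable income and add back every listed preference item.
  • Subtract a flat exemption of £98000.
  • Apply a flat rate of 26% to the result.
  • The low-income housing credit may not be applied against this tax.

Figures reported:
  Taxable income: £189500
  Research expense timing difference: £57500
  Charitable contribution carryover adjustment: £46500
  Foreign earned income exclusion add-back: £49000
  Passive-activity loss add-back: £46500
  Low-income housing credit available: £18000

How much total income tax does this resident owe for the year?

Supplementary minimum tax:
  Adjusted income: £189500 + £57500 + £46500 + £49000 + £46500 = £389000
  Less exemption £98000 → base £291000
  £291000 × 26% = £75660

Regular income tax:
  £45000 × 8% = £3600
  £105000 × 22% = £23100
  £1000 × 30% = £300
  £38500 × 34% = £13090
  → £40090
  Less low-income housing credit £18000 → £22090

£75660 > £22090, so the supplementary minimum tax is the binding amount.

£75660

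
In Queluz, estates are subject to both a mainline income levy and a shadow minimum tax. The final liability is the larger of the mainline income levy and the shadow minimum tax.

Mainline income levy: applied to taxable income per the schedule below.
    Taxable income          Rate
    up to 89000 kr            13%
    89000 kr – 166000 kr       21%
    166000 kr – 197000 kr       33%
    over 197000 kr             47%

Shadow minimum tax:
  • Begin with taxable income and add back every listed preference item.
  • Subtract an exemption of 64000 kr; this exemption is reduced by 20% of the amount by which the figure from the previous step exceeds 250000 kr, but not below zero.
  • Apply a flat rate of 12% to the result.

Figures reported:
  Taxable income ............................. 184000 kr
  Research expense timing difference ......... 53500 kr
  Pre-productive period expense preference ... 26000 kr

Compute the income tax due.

33680 kr

Mainline income levy:
  89000 kr × 13% = 11570 kr
  77000 kr × 21% = 16170 kr
  18000 kr × 33% = 5940 kr
  → 33680 kr

Shadow minimum tax:
  Adjusted income: 184000 kr + 53500 kr + 26000 kr = 263500 kr
  Exemption: 64000 kr − 20% × (263500 kr − 250000 kr) = 64000 kr − 2700 kr = 61300 kr
  Base: 263500 kr − 61300 kr = 202200 kr
  202200 kr × 12% = 24264 kr

33680 kr > 24264 kr, so the mainline income levy governs.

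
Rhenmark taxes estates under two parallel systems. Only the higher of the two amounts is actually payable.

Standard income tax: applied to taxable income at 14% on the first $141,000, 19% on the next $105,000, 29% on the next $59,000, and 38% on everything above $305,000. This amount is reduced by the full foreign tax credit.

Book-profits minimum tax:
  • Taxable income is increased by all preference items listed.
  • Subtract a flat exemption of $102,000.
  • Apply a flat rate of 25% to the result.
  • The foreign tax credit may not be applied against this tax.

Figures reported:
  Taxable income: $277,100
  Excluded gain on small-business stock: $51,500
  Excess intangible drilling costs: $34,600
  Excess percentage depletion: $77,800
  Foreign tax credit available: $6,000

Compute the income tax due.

Book-profits minimum tax:
  Adjusted income: $277,100 + $51,500 + $34,600 + $77,800 = $441,000
  Less exemption $102,000 → base $339,000
  $339,000 × 25% = $84,750

Standard income tax:
  $141,000 × 14% = $19,740
  $105,000 × 19% = $19,950
  $31,100 × 29% = $9,019
  → $48,709
  Less foreign tax credit $6,000 → $42,709

$84,750 > $42,709, so the book-profits minimum tax is the binding amount.

$84,750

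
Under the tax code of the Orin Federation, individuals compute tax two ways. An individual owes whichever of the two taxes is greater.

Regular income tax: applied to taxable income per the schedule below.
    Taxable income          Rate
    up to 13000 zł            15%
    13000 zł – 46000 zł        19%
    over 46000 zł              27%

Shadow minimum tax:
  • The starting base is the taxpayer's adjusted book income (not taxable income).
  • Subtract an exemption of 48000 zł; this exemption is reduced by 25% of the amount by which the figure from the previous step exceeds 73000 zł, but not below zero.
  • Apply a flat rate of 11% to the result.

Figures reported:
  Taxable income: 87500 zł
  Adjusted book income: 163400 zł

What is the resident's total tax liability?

19425 zł

Regular income tax:
  13000 zł × 15% = 1950 zł
  33000 zł × 19% = 6270 zł
  41500 zł × 27% = 11205 zł
  → 19425 zł

Shadow minimum tax:
  Base (adjusted book income): 163400 zł
  Exemption: 48000 zł − 25% × (163400 zł − 73000 zł) = 48000 zł − 22600 zł = 25400 zł
  Base: 163400 zł − 25400 zł = 138000 zł
  138000 zł × 11% = 15180 zł

19425 zł > 15180 zł, so the regular income tax governs.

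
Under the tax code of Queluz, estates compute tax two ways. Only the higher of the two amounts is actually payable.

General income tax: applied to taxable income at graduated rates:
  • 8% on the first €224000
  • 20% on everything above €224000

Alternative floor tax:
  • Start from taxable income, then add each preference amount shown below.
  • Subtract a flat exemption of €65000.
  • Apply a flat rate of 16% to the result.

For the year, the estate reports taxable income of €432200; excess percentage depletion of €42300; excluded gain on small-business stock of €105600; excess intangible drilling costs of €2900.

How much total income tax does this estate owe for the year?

€82880

General income tax:
  €224000 × 8% = €17920
  €208200 × 20% = €41640
  → €59560

Alternative floor tax:
  Adjusted income: €432200 + €42300 + €105600 + €2900 = €583000
  Less exemption €65000 → base €518000
  €518000 × 16% = €82880

€82880 > €59560, so the alternative floor tax is the binding amount.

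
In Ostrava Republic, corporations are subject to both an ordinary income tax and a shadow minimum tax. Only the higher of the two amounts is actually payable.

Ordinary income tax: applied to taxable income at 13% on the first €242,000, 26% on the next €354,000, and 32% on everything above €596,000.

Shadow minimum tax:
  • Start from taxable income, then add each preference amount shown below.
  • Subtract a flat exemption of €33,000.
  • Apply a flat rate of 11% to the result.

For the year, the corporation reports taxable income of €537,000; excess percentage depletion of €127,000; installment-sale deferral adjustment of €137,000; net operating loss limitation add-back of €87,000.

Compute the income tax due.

€108,160

Ordinary income tax:
  €242,000 × 13% = €31,460
  €295,000 × 26% = €76,700
  → €108,160

Shadow minimum tax:
  Adjusted income: €537,000 + €127,000 + €137,000 + €87,000 = €888,000
  Less exemption €33,000 → base €855,000
  €855,000 × 11% = €94,050

€108,160 > €94,050, so the ordinary income tax governs.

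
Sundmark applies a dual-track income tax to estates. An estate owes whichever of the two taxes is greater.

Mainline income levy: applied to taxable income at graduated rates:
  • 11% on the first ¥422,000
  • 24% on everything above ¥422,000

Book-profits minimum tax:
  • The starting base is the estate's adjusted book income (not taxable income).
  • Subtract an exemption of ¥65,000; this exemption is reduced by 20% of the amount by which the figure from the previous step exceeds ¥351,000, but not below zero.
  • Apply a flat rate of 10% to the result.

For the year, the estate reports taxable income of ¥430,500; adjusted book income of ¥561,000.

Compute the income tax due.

Mainline income levy:
  ¥422,000 × 11% = ¥46,420
  ¥8,500 × 24% = ¥2,040
  → ¥48,460

Book-profits minimum tax:
  Base (adjusted book income): ¥561,000
  Exemption: ¥65,000 − 20% × (¥561,000 − ¥351,000) = ¥65,000 − ¥42,000 = ¥23,000
  Base: ¥561,000 − ¥23,000 = ¥538,000
  ¥538,000 × 10% = ¥53,800

¥53,800 > ¥48,460, so the book-profits minimum tax is the binding amount.

¥53,800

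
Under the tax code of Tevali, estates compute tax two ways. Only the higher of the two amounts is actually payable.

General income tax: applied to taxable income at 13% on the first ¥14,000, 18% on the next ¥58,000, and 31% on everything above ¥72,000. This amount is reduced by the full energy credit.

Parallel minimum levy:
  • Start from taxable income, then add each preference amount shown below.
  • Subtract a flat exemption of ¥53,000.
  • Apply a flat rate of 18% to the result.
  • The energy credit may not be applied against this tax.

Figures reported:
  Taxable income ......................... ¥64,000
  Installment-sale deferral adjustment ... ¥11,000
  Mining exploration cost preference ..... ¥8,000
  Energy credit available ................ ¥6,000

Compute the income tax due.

Parallel minimum levy:
  Adjusted income: ¥64,000 + ¥11,000 + ¥8,000 = ¥83,000
  Less exemption ¥53,000 → base ¥30,000
  ¥30,000 × 18% = ¥5,400

General income tax:
  ¥14,000 × 13% = ¥1,820
  ¥50,000 × 18% = ¥9,000
  → ¥10,820
  Less energy credit ¥6,000 → ¥4,820

¥5,400 > ¥4,820, so the parallel minimum levy is the binding amount.

¥5,400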